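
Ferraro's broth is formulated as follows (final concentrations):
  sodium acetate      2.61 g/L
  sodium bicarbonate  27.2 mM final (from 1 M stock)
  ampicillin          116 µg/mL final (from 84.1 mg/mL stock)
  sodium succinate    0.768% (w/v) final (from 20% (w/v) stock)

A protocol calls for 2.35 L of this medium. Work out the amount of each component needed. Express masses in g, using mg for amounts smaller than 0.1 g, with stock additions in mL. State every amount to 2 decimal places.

sodium acetate 6.13 g; sodium bicarbonate 63.92 mL; ampicillin 3.24 mL; sodium succinate 90.24 mL

Scale factor relative to 1 L: 2.35.
sodium acetate: 2.61 g/L × 2.35 L = 6.13 g
sodium bicarbonate: C1V1 = C2V2 → 27.2 mM × 2350 mL ÷ 1000 mM = 63.92 mL
ampicillin: dilute stock: 116 µg/mL × 2350 mL ÷ 84100 µg/mL = 3.24 mL
sodium succinate: C1V1 = C2V2 → 0.768% ÷ 20% × 2350 mL = 90.24 mL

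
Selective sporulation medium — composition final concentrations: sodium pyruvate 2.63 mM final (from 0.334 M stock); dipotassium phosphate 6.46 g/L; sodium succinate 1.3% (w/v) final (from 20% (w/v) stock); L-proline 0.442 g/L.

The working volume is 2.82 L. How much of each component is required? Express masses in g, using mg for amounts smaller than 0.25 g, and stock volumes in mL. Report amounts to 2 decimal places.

sodium pyruvate 22.21 mL; dipotassium phosphate 18.22 g; sodium succinate 183.30 mL; L-proline 1.25 g

Working volume: 2.82 L.
sodium pyruvate: dilute stock: 2.63 mM × 2820 mL ÷ 334 mM = 22.21 mL
dipotassium phosphate: 6.46 g/L × 2.82 L = 18.22 g
sodium succinate: V = C2·V2/C1 = 1.3% ÷ 20% × 2820 mL = 183.30 mL
L-proline: 0.442 g/L × 2.82 L = 1.25 g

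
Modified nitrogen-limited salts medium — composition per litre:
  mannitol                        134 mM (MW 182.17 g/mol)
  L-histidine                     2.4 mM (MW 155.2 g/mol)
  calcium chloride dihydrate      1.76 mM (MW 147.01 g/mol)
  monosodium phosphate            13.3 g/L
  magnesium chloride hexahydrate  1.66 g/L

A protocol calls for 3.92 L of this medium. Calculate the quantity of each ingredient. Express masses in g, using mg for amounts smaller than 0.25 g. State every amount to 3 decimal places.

Scale factor relative to 1 L: 3.92.
mannitol: 134 mmol/L × 182.17 g/mol × 3.92 L ÷ 1000 = 95.690 g
L-histidine: 2.4 mmol/L × 155.2 g/mol × 3.92 L ÷ 1000 = 1.460 g
calcium chloride dihydrate: 1.76 mmol/L × 147.01 g/mol × 3.92 L ÷ 1000 = 1.014 g
monosodium phosphate: 13.3 g/L × 3.92 L = 52.136 g
magnesium chloride hexahydrate: 1.66 g/L × 3.92 L = 6.507 g

mannitol 95.690 g; L-histidine 1.460 g; calcium chloride dihydrate 1.014 g; monosodium phosphate 52.136 g; magnesium chloride hexahydrate 6.507 g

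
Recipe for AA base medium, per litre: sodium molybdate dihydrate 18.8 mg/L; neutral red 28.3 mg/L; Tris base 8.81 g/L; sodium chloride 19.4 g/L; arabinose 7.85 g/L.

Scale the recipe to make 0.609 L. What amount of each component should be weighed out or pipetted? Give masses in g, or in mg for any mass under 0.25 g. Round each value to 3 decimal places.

Working volume: 0.609 L.
sodium molybdate dihydrate: 18.8 mg/L × 0.609 L = 11.449 mg
neutral red: 28.3 mg/L × 0.609 L = 17.235 mg
Tris base: 8.81 g/L × 0.609 L = 5.365 g
sodium chloride: 19.4 g/L × 0.609 L = 11.815 g
arabinose: 7.85 g/L × 0.609 L = 4.781 g

sodium molybdate dihydrate 11.449 mg; neutral red 17.235 mg; Tris base 5.365 g; sodium chloride 11.815 g; arabinose 4.781 g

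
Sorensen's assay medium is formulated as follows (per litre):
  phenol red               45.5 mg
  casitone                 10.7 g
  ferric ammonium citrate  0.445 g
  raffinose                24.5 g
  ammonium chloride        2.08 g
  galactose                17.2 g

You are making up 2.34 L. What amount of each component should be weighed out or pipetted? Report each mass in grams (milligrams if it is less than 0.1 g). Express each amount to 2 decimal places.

Ratio of target to recipe volume: 2340 / 1000 = 2.34.
phenol red: 45.5 mg × (2340 mL / 1000 mL) = 106.47 mg = 0.11 g
casitone: 10.7 g × (2340 mL / 1000 mL) = 25.04 g
ferric ammonium citrate: 0.445 g × (2340 mL / 1000 mL) = 1.04 g
raffinose: 24.5 g × (2340 mL / 1000 mL) = 57.33 g
ammonium chloride: 2.08 g × (2340 mL / 1000 mL) = 4.87 g
galactose: 17.2 g × (2340 mL / 1000 mL) = 40.25 g

phenol red 0.11 g; casitone 25.04 g; ferric ammonium citrate 1.04 g; raffinose 57.33 g; ammonium chloride 4.87 g; galactose 40.25 g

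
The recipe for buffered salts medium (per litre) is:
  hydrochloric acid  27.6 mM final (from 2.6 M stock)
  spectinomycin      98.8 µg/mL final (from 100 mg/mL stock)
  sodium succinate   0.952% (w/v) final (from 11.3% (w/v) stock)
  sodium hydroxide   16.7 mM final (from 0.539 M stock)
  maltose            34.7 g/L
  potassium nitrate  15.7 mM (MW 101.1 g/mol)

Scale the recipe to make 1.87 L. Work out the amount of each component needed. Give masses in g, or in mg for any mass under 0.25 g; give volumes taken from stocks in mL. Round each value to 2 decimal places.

Working volume: 1.87 L.
hydrochloric acid: V = C2·V2/C1 = 27.6 mM × 1870 mL ÷ 2600 mM = 19.85 mL
spectinomycin: V = C2·V2/C1 = 98.8 µg/mL × 1870 mL ÷ 100000 µg/mL = 1.85 mL
sodium succinate: V = C2·V2/C1 = 0.952% ÷ 11.3% × 1870 mL = 157.54 mL
sodium hydroxide: V = C2·V2/C1 = 16.7 mM × 1870 mL ÷ 539 mM = 57.94 mL
maltose: 34.7 g/L × 1.87 L = 64.89 g
potassium nitrate: 15.7 mmol/L × 101.1 g/mol × 1.87 L ÷ 1000 = 2.97 g

hydrochloric acid 19.85 mL; spectinomycin 1.85 mL; sodium succinate 157.54 mL; sodium hydroxide 57.94 mL; maltose 64.89 g; potassium nitrate 2.97 g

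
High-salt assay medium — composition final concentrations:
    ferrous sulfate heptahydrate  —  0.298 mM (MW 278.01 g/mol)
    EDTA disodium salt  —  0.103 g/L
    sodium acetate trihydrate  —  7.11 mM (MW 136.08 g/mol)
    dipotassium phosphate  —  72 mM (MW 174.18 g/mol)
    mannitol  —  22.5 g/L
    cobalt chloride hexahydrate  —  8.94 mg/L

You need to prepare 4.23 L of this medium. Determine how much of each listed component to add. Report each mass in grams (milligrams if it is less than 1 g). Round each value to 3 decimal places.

ferrous sulfate heptahydrate 350.443 mg; EDTA disodium salt 435.690 mg; sodium acetate trihydrate 4.093 g; dipotassium phosphate 53.048 g; mannitol 95.175 g; cobalt chloride hexahydrate 37.816 mg

Working volume: 4.23 L.
ferrous sulfate heptahydrate: 0.298 mmol/L × 278.01 mg/mmol × 4.23 L = 350.443 mg
EDTA disodium salt: 0.103 g/L × 4.23 L = 0.43569 g = 435.690 mg
sodium acetate trihydrate: 7.11 mmol/L × 136.08 g/mol × 4.23 L ÷ 1000 = 4.093 g
dipotassium phosphate: 72 mmol/L × 174.18 g/mol × 4.23 L ÷ 1000 = 53.048 g
mannitol: 22.5 g/L × 4.23 L = 95.175 g
cobalt chloride hexahydrate: 8.94 mg/L × 4.23 L = 37.816 mg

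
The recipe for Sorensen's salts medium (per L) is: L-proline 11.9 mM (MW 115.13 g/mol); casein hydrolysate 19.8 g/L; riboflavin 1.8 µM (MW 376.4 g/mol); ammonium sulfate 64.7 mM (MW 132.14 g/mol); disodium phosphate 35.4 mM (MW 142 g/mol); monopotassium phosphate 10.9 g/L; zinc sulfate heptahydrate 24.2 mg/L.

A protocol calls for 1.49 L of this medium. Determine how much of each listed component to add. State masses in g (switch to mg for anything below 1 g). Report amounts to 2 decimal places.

Scale factor relative to 1 L: 1.49.
L-proline: 11.9 mmol/L × 115.13 g/mol × 1.49 L ÷ 1000 = 2.04 g
casein hydrolysate: 19.8 g/L × 1.49 L = 29.50 g
riboflavin: 1.8 µmol/L × 376.4 g/mol × 1.49 L ÷ 1000 = 1.01 mg
ammonium sulfate: 64.7 mmol/L × 132.14 g/mol × 1.49 L ÷ 1000 = 12.74 g
disodium phosphate: 35.4 mmol/L × 142 g/mol × 1.49 L ÷ 1000 = 7.49 g
monopotassium phosphate: 10.9 g/L × 1.49 L = 16.24 g
zinc sulfate heptahydrate: 24.2 mg/L × 1.49 L = 36.06 mg

L-proline 2.04 g; casein hydrolysate 29.50 g; riboflavin 1.01 mg; ammonium sulfate 12.74 g; disodium phosphate 7.49 g; monopotassium phosphate 16.24 g; zinc sulfate heptahydrate 36.06 mg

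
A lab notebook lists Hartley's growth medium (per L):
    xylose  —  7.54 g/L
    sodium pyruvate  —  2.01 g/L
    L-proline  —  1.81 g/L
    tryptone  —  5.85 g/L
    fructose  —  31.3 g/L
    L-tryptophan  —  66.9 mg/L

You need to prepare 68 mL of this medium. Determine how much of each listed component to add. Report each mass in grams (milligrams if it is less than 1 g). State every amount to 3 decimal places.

Working volume: 68 mL = 0.068 L.
xylose: 7.54 g/L × 0.068 L = 0.51272 g = 512.720 mg
sodium pyruvate: 2.01 g/L × 0.068 L = 0.13668 g = 136.680 mg
L-proline: 1.81 g/L × 0.068 L = 0.12308 g = 123.080 mg
tryptone: 5.85 g/L × 0.068 L = 0.3978 g = 397.800 mg
fructose: 31.3 g/L × 0.068 L = 2.128 g
L-tryptophan: 66.9 mg/L × 0.068 L = 4.549 mg

xylose 512.720 mg; sodium pyruvate 136.680 mg; L-proline 123.080 mg; tryptone 397.800 mg; fructose 2.128 g; L-tryptophan 4.549 mg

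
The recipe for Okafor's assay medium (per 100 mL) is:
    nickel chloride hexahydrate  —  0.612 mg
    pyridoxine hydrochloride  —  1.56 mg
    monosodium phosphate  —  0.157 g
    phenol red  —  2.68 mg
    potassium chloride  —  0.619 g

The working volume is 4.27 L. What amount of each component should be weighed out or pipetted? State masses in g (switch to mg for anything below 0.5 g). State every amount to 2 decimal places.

Ratio of target to recipe volume: 4270 / 100 = 42.7.
nickel chloride hexahydrate: 0.612 mg × (4270 mL / 100 mL) = 26.13 mg
pyridoxine hydrochloride: 1.56 mg × (4270 mL / 100 mL) = 66.61 mg
monosodium phosphate: 0.157 g × (4270 mL / 100 mL) = 6.70 g
phenol red: 2.68 mg × (4270 mL / 100 mL) = 114.44 mg
potassium chloride: 0.619 g × (4270 mL / 100 mL) = 26.43 g

nickel chloride hexahydrate 26.13 mg; pyridoxine hydrochloride 66.61 mg; monosodium phosphate 6.70 g; phenol red 114.44 mg; potassium chloride 26.43 g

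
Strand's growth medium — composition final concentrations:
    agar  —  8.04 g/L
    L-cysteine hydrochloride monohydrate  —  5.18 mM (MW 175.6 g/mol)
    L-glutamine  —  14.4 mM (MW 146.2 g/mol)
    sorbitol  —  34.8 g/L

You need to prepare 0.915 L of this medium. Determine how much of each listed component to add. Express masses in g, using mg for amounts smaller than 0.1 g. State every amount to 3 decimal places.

Working volume: 0.915 L.
agar: 8.04 g/L × 0.915 L = 7.357 g
L-cysteine hydrochloride monohydrate: 5.18 mmol/L × 175.6 g/mol × 0.915 L ÷ 1000 = 0.832 g
L-glutamine: 14.4 mmol/L × 146.2 g/mol × 0.915 L ÷ 1000 = 1.926 g
sorbitol: 34.8 g/L × 0.915 L = 31.842 g

agar 7.357 g; L-cysteine hydrochloride monohydrate 0.832 g; L-glutamine 1.926 g; sorbitol 31.842 g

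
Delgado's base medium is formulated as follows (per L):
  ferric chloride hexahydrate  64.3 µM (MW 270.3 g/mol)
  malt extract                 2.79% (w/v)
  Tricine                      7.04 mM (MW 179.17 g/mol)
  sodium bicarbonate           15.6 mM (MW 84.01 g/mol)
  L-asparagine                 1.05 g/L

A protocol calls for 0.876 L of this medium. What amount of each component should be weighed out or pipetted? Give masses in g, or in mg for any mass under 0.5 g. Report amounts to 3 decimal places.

Working volume: 0.876 L.
ferric chloride hexahydrate: 64.3 µmol/L × 270.3 g/mol × 0.876 L ÷ 1000 = 15.225 mg
malt extract: 2.79 g per 100 mL × 876 mL ÷ 100 = 24.440 g
Tricine: 7.04 mmol/L × 179.17 g/mol × 0.876 L ÷ 1000 = 1.105 g
sodium bicarbonate: 15.6 mmol/L × 84.01 g/mol × 0.876 L ÷ 1000 = 1.148 g
L-asparagine: 1.05 g/L × 0.876 L = 0.920 g

ferric chloride hexahydrate 15.225 mg; malt extract 24.440 g; Tricine 1.105 g; sodium bicarbonate 1.148 g; L-asparagine 0.920 g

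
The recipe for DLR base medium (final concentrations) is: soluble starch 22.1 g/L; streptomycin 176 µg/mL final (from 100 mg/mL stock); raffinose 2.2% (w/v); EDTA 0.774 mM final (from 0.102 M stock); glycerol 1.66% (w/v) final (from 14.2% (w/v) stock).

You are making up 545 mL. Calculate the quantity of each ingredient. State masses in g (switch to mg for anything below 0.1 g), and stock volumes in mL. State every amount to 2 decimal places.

Target volume = 545 mL = 0.545 L.
soluble starch: 22.1 g/L × 0.545 L = 12.04 g
streptomycin: C1V1 = C2V2 → 176 µg/mL × 545 mL ÷ 100000 µg/mL = 0.96 mL
raffinose: 2.2% w/v = 22 g/L → 22 × 0.545 L = 11.99 g
EDTA: C1V1 = C2V2 → 0.774 mM × 545 mL ÷ 102 mM = 4.14 mL
glycerol: V = C2·V2/C1 = 1.66% ÷ 14.2% × 545 mL = 63.71 mL

soluble starch 12.04 g; streptomycin 0.96 mL; raffinose 11.99 g; EDTA 4.14 mL; glycerol 63.71 mL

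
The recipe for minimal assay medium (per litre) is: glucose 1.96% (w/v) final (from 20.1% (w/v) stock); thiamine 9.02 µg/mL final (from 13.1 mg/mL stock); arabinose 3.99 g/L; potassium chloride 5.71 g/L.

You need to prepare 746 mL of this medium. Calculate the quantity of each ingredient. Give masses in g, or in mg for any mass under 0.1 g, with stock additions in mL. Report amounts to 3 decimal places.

Working volume: 746 mL = 0.746 L.
glucose: V = C2·V2/C1 = 1.96% ÷ 20.1% × 746 mL = 72.744 mL
thiamine: C1V1 = C2V2 → 9.02 µg/mL × 746 mL ÷ 13100 µg/mL = 0.514 mL
arabinose: 3.99 g/L × 0.746 L = 2.977 g
potassium chloride: 5.71 g/L × 0.746 L = 4.260 g

glucose 72.744 mL; thiamine 0.514 mL; arabinose 2.977 g; potassium chloride 4.260 g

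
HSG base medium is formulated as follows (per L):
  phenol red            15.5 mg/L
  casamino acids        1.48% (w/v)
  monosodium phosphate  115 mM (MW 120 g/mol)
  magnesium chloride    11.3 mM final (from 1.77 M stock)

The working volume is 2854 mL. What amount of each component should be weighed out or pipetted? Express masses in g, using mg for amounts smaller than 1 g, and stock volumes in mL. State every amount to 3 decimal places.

Scale factor relative to 1 L: 2.854.
phenol red: 15.5 mg/L × 2.854 L = 44.237 mg
casamino acids: 1.48% w/v = 14.8 g/L → 14.8 × 2.854 L = 42.239 g
monosodium phosphate: 115 mmol/L × 120 g/mol × 2.854 L ÷ 1000 = 39.385 g
magnesium chloride: dilute stock: 11.3 mM × 2854 mL ÷ 1770 mM = 18.220 mL

phenol red 44.237 mg; casamino acids 42.239 g; monosodium phosphate 39.385 g; magnesium chloride 18.220 mL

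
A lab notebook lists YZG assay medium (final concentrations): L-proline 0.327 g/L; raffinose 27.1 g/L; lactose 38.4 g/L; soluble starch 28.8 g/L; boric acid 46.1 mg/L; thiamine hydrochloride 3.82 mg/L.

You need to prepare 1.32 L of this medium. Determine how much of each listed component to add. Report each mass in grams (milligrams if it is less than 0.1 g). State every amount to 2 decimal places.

L-proline 0.43 g; raffinose 35.77 g; lactose 50.69 g; soluble starch 38.02 g; boric acid 60.85 mg; thiamine hydrochloride 5.04 mg

Scale factor relative to 1 L: 1.32.
L-proline: 0.327 g/L × 1.32 L = 0.43 g
raffinose: 27.1 g/L × 1.32 L = 35.77 g
lactose: 38.4 g/L × 1.32 L = 50.69 g
soluble starch: 28.8 g/L × 1.32 L = 38.02 g
boric acid: 46.1 mg/L × 1.32 L = 60.85 mg
thiamine hydrochloride: 3.82 mg/L × 1.32 L = 5.04 mg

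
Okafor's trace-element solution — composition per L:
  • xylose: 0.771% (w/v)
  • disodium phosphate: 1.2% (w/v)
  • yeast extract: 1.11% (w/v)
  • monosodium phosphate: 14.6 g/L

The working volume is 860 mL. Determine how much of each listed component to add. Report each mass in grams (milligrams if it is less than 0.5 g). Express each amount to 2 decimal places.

Working volume: 860 mL = 0.86 L.
xylose: 0.771% w/v = 7.71 g/L → 7.71 × 0.86 L = 6.63 g
disodium phosphate: 1.2% w/v = 12 g/L → 12 × 0.86 L = 10.32 g
yeast extract: 1.11 g per 100 mL × 860 mL ÷ 100 = 9.55 g
monosodium phosphate: 14.6 g/L × 0.86 L = 12.56 g

xylose 6.63 g; disodium phosphate 10.32 g; yeast extract 9.55 g; monosodium phosphate 12.56 g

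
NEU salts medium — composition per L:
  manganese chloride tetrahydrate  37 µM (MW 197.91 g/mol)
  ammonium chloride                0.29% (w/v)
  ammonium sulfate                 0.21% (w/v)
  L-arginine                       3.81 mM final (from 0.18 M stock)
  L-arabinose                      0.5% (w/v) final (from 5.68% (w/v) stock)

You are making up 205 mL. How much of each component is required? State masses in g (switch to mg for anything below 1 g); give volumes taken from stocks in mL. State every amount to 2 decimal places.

Scale factor relative to 1 L: 0.205.
manganese chloride tetrahydrate: 37 µmol/L × 197.91 g/mol × 0.205 L ÷ 1000 = 1.50 mg
ammonium chloride: 0.29 g per 100 mL × 205 mL ÷ 100 = 0.5945 g = 594.50 mg
ammonium sulfate: 0.21% w/v = 2.1 g/L → 2.1 × 0.205 L = 0.4305 g = 430.50 mg
L-arginine: dilute stock: 3.81 mM × 205 mL ÷ 180 mM = 4.34 mL
L-arabinose: V = C2·V2/C1 = 0.5% ÷ 5.68% × 205 mL = 18.05 mL

manganese chloride tetrahydrate 1.50 mg; ammonium chloride 594.50 mg; ammonium sulfate 430.50 mg; L-arginine 4.34 mL; L-arabinose 18.05 mL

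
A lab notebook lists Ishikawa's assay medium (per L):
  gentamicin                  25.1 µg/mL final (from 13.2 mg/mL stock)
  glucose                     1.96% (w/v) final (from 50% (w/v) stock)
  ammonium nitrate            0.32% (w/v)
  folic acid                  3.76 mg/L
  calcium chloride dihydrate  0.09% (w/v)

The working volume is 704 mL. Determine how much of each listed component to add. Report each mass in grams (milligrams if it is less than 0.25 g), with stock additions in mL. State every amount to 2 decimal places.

Target volume = 704 mL = 0.704 L.
gentamicin: V = C2·V2/C1 = 25.1 µg/mL × 704 mL ÷ 13200 µg/mL = 1.34 mL
glucose: C1V1 = C2V2 → 1.96% ÷ 50% × 704 mL = 27.60 mL
ammonium nitrate: 0.32 g per 100 mL × 704 mL ÷ 100 = 2.25 g
folic acid: 3.76 mg/L × 0.704 L = 2.65 mg
calcium chloride dihydrate: 0.09 g per 100 mL × 704 mL ÷ 100 = 0.63 g

gentamicin 1.34 mL; glucose 27.60 mL; ammonium nitrate 2.25 g; folic acid 2.65 mg; calcium chloride dihydrate 0.63 g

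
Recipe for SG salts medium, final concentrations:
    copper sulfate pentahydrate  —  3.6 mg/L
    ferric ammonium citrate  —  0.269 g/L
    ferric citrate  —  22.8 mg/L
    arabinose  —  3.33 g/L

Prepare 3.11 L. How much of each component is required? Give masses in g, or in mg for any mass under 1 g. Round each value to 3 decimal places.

Scale factor relative to 1 L: 3.11.
copper sulfate pentahydrate: 3.6 mg/L × 3.11 L = 11.196 mg
ferric ammonium citrate: 0.269 g/L × 3.11 L = 0.83659 g = 836.590 mg
ferric citrate: 22.8 mg/L × 3.11 L = 70.908 mg
arabinose: 3.33 g/L × 3.11 L = 10.356 g

copper sulfate pentahydrate 11.196 mg; ferric ammonium citrate 836.590 mg; ferric citrate 70.908 mg; arabinose 10.356 g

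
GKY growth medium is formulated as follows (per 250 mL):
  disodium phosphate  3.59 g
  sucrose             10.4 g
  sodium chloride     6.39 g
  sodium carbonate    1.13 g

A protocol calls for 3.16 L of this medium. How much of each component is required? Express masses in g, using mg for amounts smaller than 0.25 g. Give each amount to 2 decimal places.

disodium phosphate 45.38 g; sucrose 131.46 g; sodium chloride 80.77 g; sodium carbonate 14.28 g

Scale factor = 3160 mL / 250 mL = 12.64.
disodium phosphate: 3.59 g × (3160 mL / 250 mL) = 45.38 g
sucrose: 10.4 g × (3160 mL / 250 mL) = 131.46 g
sodium chloride: 6.39 g × (3160 mL / 250 mL) = 80.77 g
sodium carbonate: 1.13 g × (3160 mL / 250 mL) = 14.28 g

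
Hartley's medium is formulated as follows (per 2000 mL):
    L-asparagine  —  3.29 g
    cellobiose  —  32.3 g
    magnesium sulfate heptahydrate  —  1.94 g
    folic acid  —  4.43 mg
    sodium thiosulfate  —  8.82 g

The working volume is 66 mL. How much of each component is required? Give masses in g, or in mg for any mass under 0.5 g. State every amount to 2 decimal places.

L-asparagine 108.57 mg; cellobiose 1.07 g; magnesium sulfate heptahydrate 64.02 mg; folic acid 0.15 mg; sodium thiosulfate 291.06 mg

Ratio of target to recipe volume: 66 / 2000 = 0.033.
L-asparagine: 3.29 g × (66 mL / 2000 mL) = 0.10857 g = 108.57 mg
cellobiose: 32.3 g × (66 mL / 2000 mL) = 1.07 g
magnesium sulfate heptahydrate: 1.94 g × (66 mL / 2000 mL) = 0.06402 g = 64.02 mg
folic acid: 4.43 mg × (66 mL / 2000 mL) = 0.15 mg
sodium thiosulfate: 8.82 g × (66 mL / 2000 mL) = 0.29106 g = 291.06 mg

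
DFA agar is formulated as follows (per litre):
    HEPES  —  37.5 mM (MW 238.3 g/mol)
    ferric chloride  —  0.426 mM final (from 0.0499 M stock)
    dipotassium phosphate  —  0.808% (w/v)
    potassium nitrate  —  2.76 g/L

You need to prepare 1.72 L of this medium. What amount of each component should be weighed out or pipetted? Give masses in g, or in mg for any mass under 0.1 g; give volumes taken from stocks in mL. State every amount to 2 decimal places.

Scale factor relative to 1 L: 1.72.
HEPES: 37.5 mmol/L × 238.3 g/mol × 1.72 L ÷ 1000 = 15.37 g
ferric chloride: dilute stock: 0.426 mM × 1720 mL ÷ 49.9 mM = 14.68 mL
dipotassium phosphate: 0.808% w/v = 8.08 g/L → 8.08 × 1.72 L = 13.90 g
potassium nitrate: 2.76 g/L × 1.72 L = 4.75 g

HEPES 15.37 g; ferric chloride 14.68 mL; dipotassium phosphate 13.90 g; potassium nitrate 4.75 g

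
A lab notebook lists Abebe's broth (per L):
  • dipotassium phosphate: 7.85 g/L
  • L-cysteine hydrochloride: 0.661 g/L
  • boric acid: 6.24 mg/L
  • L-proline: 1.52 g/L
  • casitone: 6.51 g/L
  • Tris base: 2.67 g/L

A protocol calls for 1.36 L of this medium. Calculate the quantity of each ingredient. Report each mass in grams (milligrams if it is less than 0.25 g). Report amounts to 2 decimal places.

dipotassium phosphate 10.68 g; L-cysteine hydrochloride 0.90 g; boric acid 8.49 mg; L-proline 2.07 g; casitone 8.85 g; Tris base 3.63 g

Working volume: 1.36 L.
dipotassium phosphate: 7.85 g/L × 1.36 L = 10.68 g
L-cysteine hydrochloride: 0.661 g/L × 1.36 L = 0.90 g
boric acid: 6.24 mg/L × 1.36 L = 8.49 mg
L-proline: 1.52 g/L × 1.36 L = 2.07 g
casitone: 6.51 g/L × 1.36 L = 8.85 g
Tris base: 2.67 g/L × 1.36 L = 3.63 g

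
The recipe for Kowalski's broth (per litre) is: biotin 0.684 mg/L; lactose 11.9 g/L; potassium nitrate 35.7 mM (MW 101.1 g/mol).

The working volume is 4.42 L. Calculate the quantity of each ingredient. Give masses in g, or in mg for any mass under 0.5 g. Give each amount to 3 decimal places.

Working volume: 4.42 L.
biotin: 0.684 mg/L × 4.42 L = 3.023 mg
lactose: 11.9 g/L × 4.42 L = 52.598 g
potassium nitrate: 35.7 mmol/L × 101.1 g/mol × 4.42 L ÷ 1000 = 15.953 g

biotin 3.023 mg; lactose 52.598 g; potassium nitrate 15.953 g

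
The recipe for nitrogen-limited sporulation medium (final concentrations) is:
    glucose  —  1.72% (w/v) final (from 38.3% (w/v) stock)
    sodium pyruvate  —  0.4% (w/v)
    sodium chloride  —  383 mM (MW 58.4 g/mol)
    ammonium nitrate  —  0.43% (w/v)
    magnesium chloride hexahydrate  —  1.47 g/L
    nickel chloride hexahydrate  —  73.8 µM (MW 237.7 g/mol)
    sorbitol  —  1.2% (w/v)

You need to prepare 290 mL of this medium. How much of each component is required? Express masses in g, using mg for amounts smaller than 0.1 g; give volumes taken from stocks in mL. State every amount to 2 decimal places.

glucose 13.02 mL; sodium pyruvate 1.16 g; sodium chloride 6.49 g; ammonium nitrate 1.25 g; magnesium chloride hexahydrate 0.43 g; nickel chloride hexahydrate 5.09 mg; sorbitol 3.48 g

Working volume: 290 mL = 0.29 L.
glucose: V = C2·V2/C1 = 1.72% ÷ 38.3% × 290 mL = 13.02 mL
sodium pyruvate: 0.4% w/v = 4 g/L → 4 × 0.29 L = 1.16 g
sodium chloride: 383 mmol/L × 58.4 g/mol × 0.29 L ÷ 1000 = 6.49 g
ammonium nitrate: 0.43 g per 100 mL × 290 mL ÷ 100 = 1.25 g
magnesium chloride hexahydrate: 1.47 g/L × 0.29 L = 0.43 g
nickel chloride hexahydrate: 73.8 µmol/L × 237.7 g/mol × 0.29 L ÷ 1000 = 5.09 mg
sorbitol: 1.2 g per 100 mL × 290 mL ÷ 100 = 3.48 g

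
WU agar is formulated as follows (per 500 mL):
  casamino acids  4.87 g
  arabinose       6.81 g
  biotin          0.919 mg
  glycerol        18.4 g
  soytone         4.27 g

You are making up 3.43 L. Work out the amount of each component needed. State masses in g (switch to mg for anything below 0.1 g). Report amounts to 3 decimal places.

Ratio of target to recipe volume: 3430 / 500 = 6.86.
casamino acids: 4.87 g × (3430 mL / 500 mL) = 33.408 g
arabinose: 6.81 g × (3430 mL / 500 mL) = 46.717 g
biotin: 0.919 mg × (3430 mL / 500 mL) = 6.304 mg
glycerol: 18.4 g × (3430 mL / 500 mL) = 126.224 g
soytone: 4.27 g × (3430 mL / 500 mL) = 29.292 g

casamino acids 33.408 g; arabinose 46.717 g; biotin 6.304 mg; glycerol 126.224 g; soytone 29.292 g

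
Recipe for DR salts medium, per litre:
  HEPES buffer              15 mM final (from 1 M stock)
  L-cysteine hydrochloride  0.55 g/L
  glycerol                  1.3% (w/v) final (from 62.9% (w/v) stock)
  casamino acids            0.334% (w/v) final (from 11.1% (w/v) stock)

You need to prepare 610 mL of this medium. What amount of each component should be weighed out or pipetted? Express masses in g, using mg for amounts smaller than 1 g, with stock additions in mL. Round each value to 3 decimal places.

Scale factor relative to 1 L: 0.61.
HEPES buffer: V = C2·V2/C1 = 15 mM × 610 mL ÷ 1000 mM = 9.150 mL
L-cysteine hydrochloride: 0.55 g/L × 0.61 L = 0.3355 g = 335.500 mg
glycerol: V = C2·V2/C1 = 1.3% ÷ 62.9% × 610 mL = 12.607 mL
casamino acids: V = C2·V2/C1 = 0.334% ÷ 11.1% × 610 mL = 18.355 mL

HEPES buffer 9.150 mL; L-cysteine hydrochloride 335.500 mg; glycerol 12.607 mL; casamino acids 18.355 mL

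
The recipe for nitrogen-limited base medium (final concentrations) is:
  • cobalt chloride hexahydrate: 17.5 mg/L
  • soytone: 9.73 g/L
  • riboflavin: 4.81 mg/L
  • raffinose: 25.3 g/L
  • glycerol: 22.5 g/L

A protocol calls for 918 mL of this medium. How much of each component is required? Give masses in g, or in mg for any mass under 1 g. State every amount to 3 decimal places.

cobalt chloride hexahydrate 16.065 mg; soytone 8.932 g; riboflavin 4.416 mg; raffinose 23.225 g; glycerol 20.655 g

Target volume = 918 mL = 0.918 L.
cobalt chloride hexahydrate: 17.5 mg/L × 0.918 L = 16.065 mg
soytone: 9.73 g/L × 0.918 L = 8.932 g
riboflavin: 4.81 mg/L × 0.918 L = 4.416 mg
raffinose: 25.3 g/L × 0.918 L = 23.225 g
glycerol: 22.5 g/L × 0.918 L = 20.655 g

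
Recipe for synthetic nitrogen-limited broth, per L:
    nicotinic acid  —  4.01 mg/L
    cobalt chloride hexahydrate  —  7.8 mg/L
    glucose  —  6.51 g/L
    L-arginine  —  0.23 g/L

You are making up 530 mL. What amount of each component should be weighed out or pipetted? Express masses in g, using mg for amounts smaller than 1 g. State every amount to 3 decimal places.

Scale factor relative to 1 L: 0.53.
nicotinic acid: 4.01 mg/L × 0.53 L = 2.125 mg
cobalt chloride hexahydrate: 7.8 mg/L × 0.53 L = 4.134 mg
glucose: 6.51 g/L × 0.53 L = 3.450 g
L-arginine: 0.23 g/L × 0.53 L = 0.1219 g = 121.900 mg

nicotinic acid 2.125 mg; cobalt chloride hexahydrate 4.134 mg; glucose 3.450 g; L-arginine 121.900 mg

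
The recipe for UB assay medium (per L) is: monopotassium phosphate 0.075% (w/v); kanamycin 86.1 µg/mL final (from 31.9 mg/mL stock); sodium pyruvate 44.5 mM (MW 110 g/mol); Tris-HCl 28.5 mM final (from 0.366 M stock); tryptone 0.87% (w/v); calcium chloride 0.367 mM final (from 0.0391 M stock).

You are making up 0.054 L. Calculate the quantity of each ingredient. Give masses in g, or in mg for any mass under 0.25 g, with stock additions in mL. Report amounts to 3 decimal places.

Working volume: 0.054 L.
monopotassium phosphate: 0.075 g per 100 mL × 54 mL ÷ 100 = 0.0405 g = 40.500 mg
kanamycin: dilute stock: 86.1 µg/mL × 54 mL ÷ 31900 µg/mL = 0.146 mL
sodium pyruvate: 44.5 mmol/L × 110 g/mol × 0.054 L ÷ 1000 = 0.264 g
Tris-HCl: V = C2·V2/C1 = 28.5 mM × 54 mL ÷ 366 mM = 4.205 mL
tryptone: 0.87 g per 100 mL × 54 mL ÷ 100 = 0.470 g
calcium chloride: C1V1 = C2V2 → 0.367 mM × 54 mL ÷ 39.1 mM = 0.507 mL

monopotassium phosphate 40.500 mg; kanamycin 0.146 mL; sodium pyruvate 0.264 g; Tris-HCl 4.205 mL; tryptone 0.470 g; calcium chloride 0.507 mL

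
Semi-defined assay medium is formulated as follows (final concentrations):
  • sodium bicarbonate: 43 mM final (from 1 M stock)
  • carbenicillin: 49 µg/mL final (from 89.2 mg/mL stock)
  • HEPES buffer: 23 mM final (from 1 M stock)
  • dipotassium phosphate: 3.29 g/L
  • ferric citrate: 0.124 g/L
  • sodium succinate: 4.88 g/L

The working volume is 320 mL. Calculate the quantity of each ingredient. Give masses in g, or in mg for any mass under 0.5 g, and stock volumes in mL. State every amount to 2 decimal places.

Scale factor relative to 1 L: 0.32.
sodium bicarbonate: dilute stock: 43 mM × 320 mL ÷ 1000 mM = 13.76 mL
carbenicillin: C1V1 = C2V2 → 49 µg/mL × 320 mL ÷ 89200 µg/mL = 0.18 mL
HEPES buffer: dilute stock: 23 mM × 320 mL ÷ 1000 mM = 7.36 mL
dipotassium phosphate: 3.29 g/L × 0.32 L = 1.05 g
ferric citrate: 0.124 g/L × 0.32 L = 0.03968 g = 39.68 mg
sodium succinate: 4.88 g/L × 0.32 L = 1.56 g

sodium bicarbonate 13.76 mL; carbenicillin 0.18 mL; HEPES buffer 7.36 mL; dipotassium phosphate 1.05 g; ferric citrate 39.68 mg; sodium succinate 1.56 g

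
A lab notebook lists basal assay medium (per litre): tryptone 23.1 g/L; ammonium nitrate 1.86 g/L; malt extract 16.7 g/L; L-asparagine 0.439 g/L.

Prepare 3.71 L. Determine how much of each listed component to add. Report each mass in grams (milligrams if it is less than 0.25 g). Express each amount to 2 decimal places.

Working volume: 3.71 L.
tryptone: 23.1 g/L × 3.71 L = 85.70 g
ammonium nitrate: 1.86 g/L × 3.71 L = 6.90 g
malt extract: 16.7 g/L × 3.71 L = 61.96 g
L-asparagine: 0.439 g/L × 3.71 L = 1.63 g

tryptone 85.70 g; ammonium nitrate 6.90 g; malt extract 61.96 g; L-asparagine 1.63 g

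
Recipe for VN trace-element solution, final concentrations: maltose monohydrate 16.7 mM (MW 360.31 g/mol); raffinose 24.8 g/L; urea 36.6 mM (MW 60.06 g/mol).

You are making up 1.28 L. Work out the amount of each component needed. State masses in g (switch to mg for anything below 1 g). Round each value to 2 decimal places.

maltose monohydrate 7.70 g; raffinose 31.74 g; urea 2.81 g

Scale factor relative to 1 L: 1.28.
maltose monohydrate: 16.7 mmol/L × 360.31 g/mol × 1.28 L ÷ 1000 = 7.70 g
raffinose: 24.8 g/L × 1.28 L = 31.74 g
urea: 36.6 mmol/L × 60.06 g/mol × 1.28 L ÷ 1000 = 2.81 g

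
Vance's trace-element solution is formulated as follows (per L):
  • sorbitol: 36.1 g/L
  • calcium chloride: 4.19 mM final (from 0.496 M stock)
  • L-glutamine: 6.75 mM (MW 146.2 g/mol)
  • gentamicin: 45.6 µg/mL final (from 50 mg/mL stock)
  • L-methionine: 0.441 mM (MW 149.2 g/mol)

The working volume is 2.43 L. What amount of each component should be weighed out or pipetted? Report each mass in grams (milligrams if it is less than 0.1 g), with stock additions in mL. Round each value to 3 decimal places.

sorbitol 87.723 g; calcium chloride 20.528 mL; L-glutamine 2.398 g; gentamicin 2.216 mL; L-methionine 0.160 g

Scale factor relative to 1 L: 2.43.
sorbitol: 36.1 g/L × 2.43 L = 87.723 g
calcium chloride: C1V1 = C2V2 → 4.19 mM × 2430 mL ÷ 496 mM = 20.528 mL
L-glutamine: 6.75 mmol/L × 146.2 g/mol × 2.43 L ÷ 1000 = 2.398 g
gentamicin: C1V1 = C2V2 → 45.6 µg/mL × 2430 mL ÷ 50000 µg/mL = 2.216 mL
L-methionine: 0.441 mmol/L × 149.2 g/mol × 2.43 L ÷ 1000 = 0.160 g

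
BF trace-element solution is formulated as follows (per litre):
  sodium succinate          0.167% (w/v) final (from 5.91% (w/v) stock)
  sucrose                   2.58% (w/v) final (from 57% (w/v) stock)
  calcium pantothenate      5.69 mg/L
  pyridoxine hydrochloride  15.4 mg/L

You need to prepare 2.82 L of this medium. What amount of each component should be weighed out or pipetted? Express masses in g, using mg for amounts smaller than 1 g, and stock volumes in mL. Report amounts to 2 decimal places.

sodium succinate 79.69 mL; sucrose 127.64 mL; calcium pantothenate 16.05 mg; pyridoxine hydrochloride 43.43 mg

Working volume: 2.82 L.
sodium succinate: C1V1 = C2V2 → 0.167% ÷ 5.91% × 2820 mL = 79.69 mL
sucrose: C1V1 = C2V2 → 2.58% ÷ 57% × 2820 mL = 127.64 mL
calcium pantothenate: 5.69 mg/L × 2.82 L = 16.05 mg
pyridoxine hydrochloride: 15.4 mg/L × 2.82 L = 43.43 mg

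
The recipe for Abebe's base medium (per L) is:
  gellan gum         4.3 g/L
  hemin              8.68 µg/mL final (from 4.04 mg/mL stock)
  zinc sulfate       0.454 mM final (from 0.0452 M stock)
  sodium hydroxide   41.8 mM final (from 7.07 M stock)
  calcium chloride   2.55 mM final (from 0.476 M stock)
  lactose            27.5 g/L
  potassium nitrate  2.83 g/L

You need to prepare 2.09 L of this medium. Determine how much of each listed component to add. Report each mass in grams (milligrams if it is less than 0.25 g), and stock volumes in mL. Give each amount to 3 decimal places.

Scale factor relative to 1 L: 2.09.
gellan gum: 4.3 g/L × 2.09 L = 8.987 g
hemin: dilute stock: 8.68 µg/mL × 2090 mL ÷ 4040 µg/mL = 4.490 mL
zinc sulfate: C1V1 = C2V2 → 0.454 mM × 2090 mL ÷ 45.2 mM = 20.992 mL
sodium hydroxide: V = C2·V2/C1 = 41.8 mM × 2090 mL ÷ 7070 mM = 12.357 mL
calcium chloride: dilute stock: 2.55 mM × 2090 mL ÷ 476 mM = 11.196 mL
lactose: 27.5 g/L × 2.09 L = 57.475 g
potassium nitrate: 2.83 g/L × 2.09 L = 5.915 g

gellan gum 8.987 g; hemin 4.490 mL; zinc sulfate 20.992 mL; sodium hydroxide 12.357 mL; calcium chloride 11.196 mL; lactose 57.475 g; potassium nitrate 5.915 g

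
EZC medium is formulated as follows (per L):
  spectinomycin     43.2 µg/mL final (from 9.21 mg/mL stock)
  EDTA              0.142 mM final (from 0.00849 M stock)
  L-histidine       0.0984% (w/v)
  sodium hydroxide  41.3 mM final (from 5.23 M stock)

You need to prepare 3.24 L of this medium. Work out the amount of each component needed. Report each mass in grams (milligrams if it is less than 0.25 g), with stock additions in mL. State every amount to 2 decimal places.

Scale factor relative to 1 L: 3.24.
spectinomycin: dilute stock: 43.2 µg/mL × 3240 mL ÷ 9210 µg/mL = 15.20 mL
EDTA: dilute stock: 0.142 mM × 3240 mL ÷ 8.49 mM = 54.19 mL
L-histidine: 0.0984 g per 100 mL × 3240 mL ÷ 100 = 3.19 g
sodium hydroxide: V = C2·V2/C1 = 41.3 mM × 3240 mL ÷ 5230 mM = 25.59 mL

spectinomycin 15.20 mL; EDTA 54.19 mL; L-histidine 3.19 g; sodium hydroxide 25.59 mL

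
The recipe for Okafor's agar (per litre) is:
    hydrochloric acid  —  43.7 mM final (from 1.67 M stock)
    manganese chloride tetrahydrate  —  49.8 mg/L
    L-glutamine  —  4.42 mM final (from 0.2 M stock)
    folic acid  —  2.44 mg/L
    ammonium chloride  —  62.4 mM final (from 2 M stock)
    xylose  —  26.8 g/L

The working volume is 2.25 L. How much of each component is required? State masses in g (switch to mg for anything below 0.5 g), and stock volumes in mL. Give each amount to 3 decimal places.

hydrochloric acid 58.877 mL; manganese chloride tetrahydrate 112.050 mg; L-glutamine 49.725 mL; folic acid 5.490 mg; ammonium chloride 70.200 mL; xylose 60.300 g

Scale factor relative to 1 L: 2.25.
hydrochloric acid: V = C2·V2/C1 = 43.7 mM × 2250 mL ÷ 1670 mM = 58.877 mL
manganese chloride tetrahydrate: 49.8 mg/L × 2.25 L = 112.050 mg
L-glutamine: dilute stock: 4.42 mM × 2250 mL ÷ 200 mM = 49.725 mL
folic acid: 2.44 mg/L × 2.25 L = 5.490 mg
ammonium chloride: V = C2·V2/C1 = 62.4 mM × 2250 mL ÷ 2000 mM = 70.200 mL
xylose: 26.8 g/L × 2.25 L = 60.300 g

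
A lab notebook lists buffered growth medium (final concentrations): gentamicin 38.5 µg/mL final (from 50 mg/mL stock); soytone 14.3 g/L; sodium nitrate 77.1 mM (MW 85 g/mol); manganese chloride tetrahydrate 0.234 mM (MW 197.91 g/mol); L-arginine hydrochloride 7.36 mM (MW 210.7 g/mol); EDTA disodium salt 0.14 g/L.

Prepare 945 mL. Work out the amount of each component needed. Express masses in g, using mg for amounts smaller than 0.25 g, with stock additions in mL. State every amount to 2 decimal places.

gentamicin 0.73 mL; soytone 13.51 g; sodium nitrate 6.19 g; manganese chloride tetrahydrate 43.76 mg; L-arginine hydrochloride 1.47 g; EDTA disodium salt 132.30 mg

Target volume = 945 mL = 0.945 L.
gentamicin: C1V1 = C2V2 → 38.5 µg/mL × 945 mL ÷ 50000 µg/mL = 0.73 mL
soytone: 14.3 g/L × 0.945 L = 13.51 g
sodium nitrate: 77.1 mmol/L × 85 g/mol × 0.945 L ÷ 1000 = 6.19 g
manganese chloride tetrahydrate: 0.234 mmol/L × 197.91 mg/mmol × 0.945 L = 43.76 mg
L-arginine hydrochloride: 7.36 mmol/L × 210.7 g/mol × 0.945 L ÷ 1000 = 1.47 g
EDTA disodium salt: 0.14 g/L × 0.945 L = 0.1323 g = 132.30 mg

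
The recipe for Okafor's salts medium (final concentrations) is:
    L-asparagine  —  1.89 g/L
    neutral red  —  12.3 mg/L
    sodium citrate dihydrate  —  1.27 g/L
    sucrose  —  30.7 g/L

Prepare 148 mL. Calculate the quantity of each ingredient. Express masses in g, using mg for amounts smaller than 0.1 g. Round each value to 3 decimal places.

L-asparagine 0.280 g; neutral red 1.820 mg; sodium citrate dihydrate 0.188 g; sucrose 4.544 g

Target volume = 148 mL = 0.148 L.
L-asparagine: 1.89 g/L × 0.148 L = 0.280 g
neutral red: 12.3 mg/L × 0.148 L = 1.820 mg
sodium citrate dihydrate: 1.27 g/L × 0.148 L = 0.188 g
sucrose: 30.7 g/L × 0.148 L = 4.544 g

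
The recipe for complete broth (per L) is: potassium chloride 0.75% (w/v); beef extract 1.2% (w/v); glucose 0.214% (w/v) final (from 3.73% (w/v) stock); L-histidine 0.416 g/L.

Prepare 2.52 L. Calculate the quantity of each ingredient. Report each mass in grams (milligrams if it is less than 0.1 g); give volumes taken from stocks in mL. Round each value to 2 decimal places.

Working volume: 2.52 L.
potassium chloride: 0.75% w/v = 7.5 g/L → 7.5 × 2.52 L = 18.90 g
beef extract: 1.2% w/v = 12 g/L → 12 × 2.52 L = 30.24 g
glucose: dilute stock: 0.214% ÷ 3.73% × 2520 mL = 144.58 mL
L-histidine: 0.416 g/L × 2.52 L = 1.05 g

potassium chloride 18.90 g; beef extract 30.24 g; glucose 144.58 mL; L-histidine 1.05 g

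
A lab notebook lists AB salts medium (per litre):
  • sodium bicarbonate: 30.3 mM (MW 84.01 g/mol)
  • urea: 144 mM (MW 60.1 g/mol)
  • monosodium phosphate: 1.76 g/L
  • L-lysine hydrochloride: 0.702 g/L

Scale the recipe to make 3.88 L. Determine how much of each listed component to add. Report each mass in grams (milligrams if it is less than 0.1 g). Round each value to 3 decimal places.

Working volume: 3.88 L.
sodium bicarbonate: 30.3 mmol/L × 84.01 g/mol × 3.88 L ÷ 1000 = 9.877 g
urea: 144 mmol/L × 60.1 g/mol × 3.88 L ÷ 1000 = 33.579 g
monosodium phosphate: 1.76 g/L × 3.88 L = 6.829 g
L-lysine hydrochloride: 0.702 g/L × 3.88 L = 2.724 g

sodium bicarbonate 9.877 g; urea 33.579 g; monosodium phosphate 6.829 g; L-lysine hydrochloride 2.724 g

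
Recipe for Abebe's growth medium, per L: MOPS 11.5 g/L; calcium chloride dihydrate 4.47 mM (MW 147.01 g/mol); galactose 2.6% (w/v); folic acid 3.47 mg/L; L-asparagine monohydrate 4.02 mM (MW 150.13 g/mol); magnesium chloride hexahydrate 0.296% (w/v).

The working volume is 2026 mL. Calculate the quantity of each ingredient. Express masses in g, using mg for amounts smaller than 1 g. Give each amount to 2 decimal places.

MOPS 23.30 g; calcium chloride dihydrate 1.33 g; galactose 52.68 g; folic acid 7.03 mg; L-asparagine monohydrate 1.22 g; magnesium chloride hexahydrate 6.00 g

Working volume: 2026 mL = 2.026 L.
MOPS: 11.5 g/L × 2.026 L = 23.30 g
calcium chloride dihydrate: 4.47 mmol/L × 147.01 g/mol × 2.026 L ÷ 1000 = 1.33 g
galactose: 2.6 g per 100 mL × 2026 mL ÷ 100 = 52.68 g
folic acid: 3.47 mg/L × 2.026 L = 7.03 mg
L-asparagine monohydrate: 4.02 mmol/L × 150.13 g/mol × 2.026 L ÷ 1000 = 1.22 g
magnesium chloride hexahydrate: 0.296% w/v = 2.96 g/L → 2.96 × 2.026 L = 6.00 g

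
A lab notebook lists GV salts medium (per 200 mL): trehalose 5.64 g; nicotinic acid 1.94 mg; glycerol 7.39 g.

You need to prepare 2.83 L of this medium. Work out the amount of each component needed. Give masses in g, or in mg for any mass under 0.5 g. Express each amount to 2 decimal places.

trehalose 79.81 g; nicotinic acid 27.45 mg; glycerol 104.57 g

Scale factor = 2830 mL / 200 mL = 14.15.
trehalose: 5.64 g × (2830 mL / 200 mL) = 79.81 g
nicotinic acid: 1.94 mg × (2830 mL / 200 mL) = 27.45 mg
glycerol: 7.39 g × (2830 mL / 200 mL) = 104.57 g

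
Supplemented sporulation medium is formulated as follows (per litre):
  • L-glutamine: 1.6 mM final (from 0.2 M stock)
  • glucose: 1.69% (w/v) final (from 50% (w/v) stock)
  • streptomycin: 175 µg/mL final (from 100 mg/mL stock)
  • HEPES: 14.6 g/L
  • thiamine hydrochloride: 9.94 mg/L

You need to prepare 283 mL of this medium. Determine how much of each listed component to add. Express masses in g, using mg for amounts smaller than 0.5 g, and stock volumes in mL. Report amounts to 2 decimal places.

Scale factor relative to 1 L: 0.283.
L-glutamine: C1V1 = C2V2 → 1.6 mM × 283 mL ÷ 200 mM = 2.26 mL
glucose: V = C2·V2/C1 = 1.69% ÷ 50% × 283 mL = 9.57 mL
streptomycin: C1V1 = C2V2 → 175 µg/mL × 283 mL ÷ 100000 µg/mL = 0.50 mL
HEPES: 14.6 g/L × 0.283 L = 4.13 g
thiamine hydrochloride: 9.94 mg/L × 0.283 L = 2.81 mg

L-glutamine 2.26 mL; glucose 9.57 mL; streptomycin 0.50 mL; HEPES 4.13 g; thiamine hydrochloride 2.81 mg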